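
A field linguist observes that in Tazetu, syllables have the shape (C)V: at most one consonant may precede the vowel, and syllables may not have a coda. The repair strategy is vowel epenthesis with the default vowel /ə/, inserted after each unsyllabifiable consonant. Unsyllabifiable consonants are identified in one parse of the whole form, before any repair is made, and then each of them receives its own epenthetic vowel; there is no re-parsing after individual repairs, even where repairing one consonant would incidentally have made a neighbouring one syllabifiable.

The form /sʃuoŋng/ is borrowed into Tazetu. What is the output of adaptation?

The consonants /s/, /ŋ/, /n/, /g/ cannot be parsed into a legal (C)V syllable (no codas are permitted; onsets are limited to one consonant).
Inserting the epenthetic vowel yields /s/ → /sə/, /ŋ/ → /ŋə/, /n/ → /nə/, /g/ → /gə/.

səʃuoŋənəgə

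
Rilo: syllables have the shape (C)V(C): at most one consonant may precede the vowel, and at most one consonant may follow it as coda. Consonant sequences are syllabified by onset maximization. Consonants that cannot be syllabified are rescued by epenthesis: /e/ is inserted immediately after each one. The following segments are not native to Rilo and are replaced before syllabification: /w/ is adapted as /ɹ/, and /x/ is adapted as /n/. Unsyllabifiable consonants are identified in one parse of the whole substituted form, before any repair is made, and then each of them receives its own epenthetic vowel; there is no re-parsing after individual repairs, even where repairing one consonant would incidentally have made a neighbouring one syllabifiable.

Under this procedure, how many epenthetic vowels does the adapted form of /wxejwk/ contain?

3

After substitution the input is /ɹnejɹk/.
The unsyllabifiable consonants are /ɹ/, /ɹ/, /k/; each receives one epenthetic vowel.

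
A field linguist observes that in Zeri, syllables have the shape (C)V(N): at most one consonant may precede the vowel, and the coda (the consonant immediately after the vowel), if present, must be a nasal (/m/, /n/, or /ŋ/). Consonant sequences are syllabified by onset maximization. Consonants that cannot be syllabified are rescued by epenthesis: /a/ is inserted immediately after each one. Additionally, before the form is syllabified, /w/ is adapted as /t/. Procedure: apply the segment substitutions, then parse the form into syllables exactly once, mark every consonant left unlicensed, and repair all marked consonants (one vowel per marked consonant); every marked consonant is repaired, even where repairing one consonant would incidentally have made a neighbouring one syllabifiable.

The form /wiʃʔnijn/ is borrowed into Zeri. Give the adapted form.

Substitution: /w/ → /t/, giving /tiʃʔnijn/.
Syllabifying with onset maximization leaves /ʃ/, /ʔ/, /j/, /n/ stranded (only a nasal (/m/, /n/, or /ŋ/) is licensed in coda position; onsets are limited to one consonant).
Inserting the epenthetic vowel yields /ʃ/ → /ʃa/, /ʔ/ → /ʔa/, /j/ → /ja/, /n/ → /na/.

tiʃaʔanijana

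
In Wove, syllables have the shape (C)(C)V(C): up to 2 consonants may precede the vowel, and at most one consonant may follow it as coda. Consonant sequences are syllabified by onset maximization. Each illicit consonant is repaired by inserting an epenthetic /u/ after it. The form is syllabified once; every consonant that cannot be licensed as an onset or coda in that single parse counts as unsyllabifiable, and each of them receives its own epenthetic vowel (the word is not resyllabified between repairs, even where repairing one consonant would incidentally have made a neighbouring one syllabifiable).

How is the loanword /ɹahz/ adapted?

ɹahzu

The consonants /z/ cannot be parsed into a legal (C)(C)V(C) syllable (at most one coda consonant is licensed; onsets may contain at most 2 consonants).
Epenthesis after each stranded consonant: /z/ → /zu/.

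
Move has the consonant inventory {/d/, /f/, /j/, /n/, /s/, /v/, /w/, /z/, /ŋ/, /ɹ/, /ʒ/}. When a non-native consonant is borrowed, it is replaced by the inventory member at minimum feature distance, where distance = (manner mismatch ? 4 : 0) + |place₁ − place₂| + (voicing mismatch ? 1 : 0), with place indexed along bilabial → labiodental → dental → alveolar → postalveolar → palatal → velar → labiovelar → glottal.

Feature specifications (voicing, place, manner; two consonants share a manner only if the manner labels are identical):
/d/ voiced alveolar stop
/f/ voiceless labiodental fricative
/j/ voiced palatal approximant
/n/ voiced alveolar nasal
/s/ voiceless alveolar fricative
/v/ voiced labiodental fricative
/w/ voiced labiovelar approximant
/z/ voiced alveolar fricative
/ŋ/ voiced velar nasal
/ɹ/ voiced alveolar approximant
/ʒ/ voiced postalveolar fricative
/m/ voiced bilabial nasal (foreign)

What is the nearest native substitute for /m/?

/n/ is closest: same manner (nasal), place distance 3 (bilabial→alveolar), same voicing; total 3. Next closest is /v/ at distance 5.

n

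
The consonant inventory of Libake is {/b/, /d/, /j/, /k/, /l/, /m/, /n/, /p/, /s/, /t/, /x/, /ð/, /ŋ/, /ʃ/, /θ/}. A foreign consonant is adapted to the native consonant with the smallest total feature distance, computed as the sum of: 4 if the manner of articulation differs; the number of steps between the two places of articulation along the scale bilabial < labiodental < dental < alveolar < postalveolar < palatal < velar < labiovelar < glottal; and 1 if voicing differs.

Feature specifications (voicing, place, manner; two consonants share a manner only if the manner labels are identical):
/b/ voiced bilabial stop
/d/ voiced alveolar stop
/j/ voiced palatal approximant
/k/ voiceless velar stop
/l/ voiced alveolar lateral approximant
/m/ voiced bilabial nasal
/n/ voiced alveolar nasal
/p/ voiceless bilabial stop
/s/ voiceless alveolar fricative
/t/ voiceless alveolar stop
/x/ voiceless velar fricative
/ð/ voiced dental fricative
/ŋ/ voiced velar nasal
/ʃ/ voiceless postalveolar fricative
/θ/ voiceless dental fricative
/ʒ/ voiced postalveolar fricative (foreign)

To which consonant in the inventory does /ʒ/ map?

/ʃ/ is closest: same manner (fricative), place distance 0 (postalveolar→postalveolar), voicing differs (+1); total 1. Next closest is /s/ at distance 2.

ʃ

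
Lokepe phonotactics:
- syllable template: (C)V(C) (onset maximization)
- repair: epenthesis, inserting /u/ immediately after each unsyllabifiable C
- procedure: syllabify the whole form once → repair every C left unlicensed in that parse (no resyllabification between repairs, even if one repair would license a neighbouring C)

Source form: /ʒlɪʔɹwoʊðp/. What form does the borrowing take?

Under (C)V(C), the unsyllabifiable consonants are /ʒ/, /ɹ/, /p/ (at most one coda consonant is licensed; onsets are limited to one consonant).
Each unlicensed consonant becomes the onset of a new syllable: /ʒ/ → /ʒu/, /ɹ/ → /ɹu/, /p/ → /pu/.

ʒulɪʔɹuwoʊðpu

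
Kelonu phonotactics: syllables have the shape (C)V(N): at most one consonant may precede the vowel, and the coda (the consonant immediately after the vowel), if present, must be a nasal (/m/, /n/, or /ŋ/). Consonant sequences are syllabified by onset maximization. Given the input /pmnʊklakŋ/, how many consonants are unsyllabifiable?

5

The consonants /p/, /m/, /k/, /k/, /ŋ/ cannot be parsed into a legal (C)V(N) syllable (only a nasal (/m/, /n/, or /ŋ/) is licensed in coda position; onsets are limited to one consonant).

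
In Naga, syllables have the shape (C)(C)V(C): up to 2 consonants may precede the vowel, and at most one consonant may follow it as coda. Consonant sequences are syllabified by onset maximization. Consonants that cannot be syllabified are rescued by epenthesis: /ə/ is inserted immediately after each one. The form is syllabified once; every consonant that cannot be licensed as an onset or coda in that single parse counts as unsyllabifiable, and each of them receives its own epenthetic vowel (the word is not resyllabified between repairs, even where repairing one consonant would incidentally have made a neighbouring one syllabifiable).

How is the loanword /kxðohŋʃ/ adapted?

The consonants /k/, /ŋ/, /ʃ/ cannot be parsed into a legal (C)(C)V(C) syllable (at most one coda consonant is licensed; onsets may contain at most 2 consonants).
Epenthesis after each stranded consonant: /k/ → /kə/, /ŋ/ → /ŋə/, /ʃ/ → /ʃə/.

kəxðohŋəʃə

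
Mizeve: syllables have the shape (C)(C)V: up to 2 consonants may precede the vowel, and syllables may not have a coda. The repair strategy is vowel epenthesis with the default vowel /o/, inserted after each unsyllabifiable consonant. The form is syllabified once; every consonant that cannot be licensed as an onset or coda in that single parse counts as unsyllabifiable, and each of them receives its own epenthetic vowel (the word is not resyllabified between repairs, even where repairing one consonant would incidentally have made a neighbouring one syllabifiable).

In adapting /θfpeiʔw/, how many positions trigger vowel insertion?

The unsyllabifiable consonants are /θ/, /ʔ/, /w/; each receives one epenthetic vowel.

3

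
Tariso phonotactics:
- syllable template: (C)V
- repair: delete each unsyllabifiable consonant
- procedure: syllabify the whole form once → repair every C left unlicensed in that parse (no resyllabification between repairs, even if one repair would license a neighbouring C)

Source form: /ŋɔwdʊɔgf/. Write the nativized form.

Under (C)V, the unsyllabifiable consonants are /w/, /g/, /f/ (no codas are permitted; onsets are limited to one consonant).
Deletion applies to /w/, /g/, /f/.

ŋɔdʊɔ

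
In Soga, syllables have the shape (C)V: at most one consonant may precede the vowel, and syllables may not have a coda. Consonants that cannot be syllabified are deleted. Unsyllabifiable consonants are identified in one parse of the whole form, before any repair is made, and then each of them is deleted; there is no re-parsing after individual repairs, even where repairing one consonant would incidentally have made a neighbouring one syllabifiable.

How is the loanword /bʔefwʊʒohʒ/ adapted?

ʔewʊʒo

The consonants /b/, /f/, /h/, /ʒ/ cannot be parsed into a legal (C)V syllable (no codas are permitted; onsets are limited to one consonant).
Each unlicensed consonant is deleted: /b/, /f/, /h/, /ʒ/.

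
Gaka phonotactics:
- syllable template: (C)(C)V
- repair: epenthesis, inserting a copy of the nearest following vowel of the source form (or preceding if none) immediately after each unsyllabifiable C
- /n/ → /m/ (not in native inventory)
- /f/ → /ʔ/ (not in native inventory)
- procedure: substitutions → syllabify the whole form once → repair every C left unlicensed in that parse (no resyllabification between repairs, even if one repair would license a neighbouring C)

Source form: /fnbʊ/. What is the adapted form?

Substitution: /f/ → /ʔ/, /n/ → /m/, giving /ʔmbʊ/.
The consonants /ʔ/ cannot be parsed into a legal (C)(C)V syllable (no codas are permitted; onsets may contain at most 2 consonants).
Inserting the epenthetic vowel yields /ʔ/ → /ʔʊ/.

ʔʊmbʊ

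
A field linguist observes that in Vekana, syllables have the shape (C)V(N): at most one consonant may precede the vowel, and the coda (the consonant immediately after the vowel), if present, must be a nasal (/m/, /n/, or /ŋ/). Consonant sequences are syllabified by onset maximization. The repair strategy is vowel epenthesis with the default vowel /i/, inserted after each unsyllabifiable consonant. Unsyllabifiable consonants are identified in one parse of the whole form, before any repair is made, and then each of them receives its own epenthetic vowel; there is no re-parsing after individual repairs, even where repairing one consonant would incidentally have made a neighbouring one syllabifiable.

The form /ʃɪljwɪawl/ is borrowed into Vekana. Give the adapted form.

Under (C)V(N), the unsyllabifiable consonants are /l/, /j/, /w/, /l/ (only a nasal (/m/, /n/, or /ŋ/) is licensed in coda position; onsets are limited to one consonant).
Epenthesis after each stranded consonant: /l/ → /li/, /j/ → /ji/, /w/ → /wi/, /l/ → /li/.

ʃɪlijiwɪawili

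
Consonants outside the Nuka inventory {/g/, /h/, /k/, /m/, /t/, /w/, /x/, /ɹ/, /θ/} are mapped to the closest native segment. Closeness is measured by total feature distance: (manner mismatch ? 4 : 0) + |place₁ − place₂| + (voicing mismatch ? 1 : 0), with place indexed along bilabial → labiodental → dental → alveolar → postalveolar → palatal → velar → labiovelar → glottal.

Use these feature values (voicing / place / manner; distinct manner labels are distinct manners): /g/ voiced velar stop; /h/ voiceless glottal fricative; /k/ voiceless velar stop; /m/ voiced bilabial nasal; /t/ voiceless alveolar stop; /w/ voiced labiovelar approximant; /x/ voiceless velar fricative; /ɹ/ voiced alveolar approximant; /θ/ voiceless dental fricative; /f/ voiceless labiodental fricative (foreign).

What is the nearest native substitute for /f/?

θ

/θ/ is closest: same manner (fricative), place distance 1 (labiodental→dental), same voicing; total 1. Next closest is /x/ at distance 5.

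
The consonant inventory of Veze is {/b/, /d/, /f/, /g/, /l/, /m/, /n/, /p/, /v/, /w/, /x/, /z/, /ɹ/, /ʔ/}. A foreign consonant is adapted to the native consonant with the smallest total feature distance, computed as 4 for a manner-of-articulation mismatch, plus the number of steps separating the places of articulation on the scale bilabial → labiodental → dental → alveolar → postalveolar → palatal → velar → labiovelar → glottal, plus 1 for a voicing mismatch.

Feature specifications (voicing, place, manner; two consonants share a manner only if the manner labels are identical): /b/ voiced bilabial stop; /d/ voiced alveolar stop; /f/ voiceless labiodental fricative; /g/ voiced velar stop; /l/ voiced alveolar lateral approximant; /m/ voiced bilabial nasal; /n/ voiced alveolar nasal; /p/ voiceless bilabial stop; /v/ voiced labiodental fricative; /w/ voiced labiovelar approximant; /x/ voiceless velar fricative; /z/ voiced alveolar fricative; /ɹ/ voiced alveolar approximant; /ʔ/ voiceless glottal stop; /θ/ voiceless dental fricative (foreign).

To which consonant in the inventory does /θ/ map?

f

/f/ is closest: same manner (fricative), place distance 1 (dental→labiodental), same voicing; total 1. Next closest is /v/ at distance 2.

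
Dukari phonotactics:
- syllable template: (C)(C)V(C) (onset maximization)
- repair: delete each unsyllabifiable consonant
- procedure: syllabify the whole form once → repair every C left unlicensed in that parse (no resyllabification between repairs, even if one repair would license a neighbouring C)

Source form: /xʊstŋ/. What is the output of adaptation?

xʊs

Syllabifying with onset maximization leaves /t/, /ŋ/ stranded (at most one coda consonant is licensed; onsets may contain at most 2 consonants).
Deletion applies to /t/, /ŋ/.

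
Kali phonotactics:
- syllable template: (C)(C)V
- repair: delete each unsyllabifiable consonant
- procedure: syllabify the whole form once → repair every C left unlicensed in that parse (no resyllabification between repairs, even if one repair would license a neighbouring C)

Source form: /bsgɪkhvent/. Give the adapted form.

sgɪhve

Syllabifying with onset maximization leaves /b/, /k/, /n/, /t/ stranded (no codas are permitted; onsets may contain at most 2 consonants).
Deleting the stranded consonants removes /b/, /k/, /n/, /t/.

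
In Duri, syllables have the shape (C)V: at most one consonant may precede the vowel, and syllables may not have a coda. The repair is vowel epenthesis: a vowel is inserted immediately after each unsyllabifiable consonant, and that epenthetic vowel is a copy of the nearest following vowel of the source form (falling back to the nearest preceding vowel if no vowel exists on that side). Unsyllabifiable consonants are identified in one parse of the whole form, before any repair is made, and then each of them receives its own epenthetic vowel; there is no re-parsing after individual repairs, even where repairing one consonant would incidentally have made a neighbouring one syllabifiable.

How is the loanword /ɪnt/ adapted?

ɪnɪtɪ

The consonants /n/, /t/ cannot be parsed into a legal (C)V syllable (no codas are permitted; onsets are limited to one consonant).
Inserting the epenthetic vowel yields /n/ → /nɪ/, /t/ → /tɪ/.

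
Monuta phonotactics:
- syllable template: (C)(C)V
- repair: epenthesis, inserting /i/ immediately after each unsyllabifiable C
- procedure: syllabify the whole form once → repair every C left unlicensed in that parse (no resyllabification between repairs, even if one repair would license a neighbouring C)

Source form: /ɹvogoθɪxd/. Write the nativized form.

The consonants /x/, /d/ cannot be parsed into a legal (C)(C)V syllable (no codas are permitted; onsets may contain at most 2 consonants).
Inserting the epenthetic vowel yields /x/ → /xi/, /d/ → /di/.

ɹvogoθɪxidi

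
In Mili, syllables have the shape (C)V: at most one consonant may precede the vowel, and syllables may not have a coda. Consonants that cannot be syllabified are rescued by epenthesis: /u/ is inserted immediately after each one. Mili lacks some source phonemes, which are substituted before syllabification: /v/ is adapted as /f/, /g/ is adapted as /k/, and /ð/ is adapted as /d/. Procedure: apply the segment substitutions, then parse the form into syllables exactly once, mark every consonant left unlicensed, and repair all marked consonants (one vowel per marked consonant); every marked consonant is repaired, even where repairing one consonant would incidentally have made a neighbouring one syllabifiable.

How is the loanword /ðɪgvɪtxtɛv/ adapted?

Substitution: /ð/ → /d/, /g/ → /k/, /v/ → /f/, giving /dɪkfɪtxtɛf/.
The consonants /k/, /t/, /x/, /f/ cannot be parsed into a legal (C)V syllable (no codas are permitted; onsets are limited to one consonant).
Epenthesis after each stranded consonant: /k/ → /ku/, /t/ → /tu/, /x/ → /xu/, /f/ → /fu/.

dɪkufɪtuxutɛfu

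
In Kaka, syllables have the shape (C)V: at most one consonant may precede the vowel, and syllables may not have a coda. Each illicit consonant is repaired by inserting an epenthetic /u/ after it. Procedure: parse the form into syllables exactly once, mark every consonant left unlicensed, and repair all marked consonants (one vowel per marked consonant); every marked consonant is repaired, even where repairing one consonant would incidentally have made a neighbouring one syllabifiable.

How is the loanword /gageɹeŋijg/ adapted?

gageɹeŋijugu

The consonants /j/, /g/ cannot be parsed into a legal (C)V syllable (no codas are permitted; onsets are limited to one consonant).
Inserting the epenthetic vowel yields /j/ → /ju/, /g/ → /gu/.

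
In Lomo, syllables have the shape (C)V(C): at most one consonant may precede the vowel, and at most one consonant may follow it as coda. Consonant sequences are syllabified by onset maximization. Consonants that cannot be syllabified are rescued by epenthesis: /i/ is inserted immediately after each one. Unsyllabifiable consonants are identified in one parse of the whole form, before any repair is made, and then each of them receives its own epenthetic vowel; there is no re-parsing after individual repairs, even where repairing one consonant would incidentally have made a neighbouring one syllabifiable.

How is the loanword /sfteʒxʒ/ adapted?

sifiteʒxiʒi

Syllabifying with onset maximization leaves /s/, /f/, /x/, /ʒ/ stranded (at most one coda consonant is licensed; onsets are limited to one consonant).
Inserting the epenthetic vowel yields /s/ → /si/, /f/ → /fi/, /x/ → /xi/, /ʒ/ → /ʒi/.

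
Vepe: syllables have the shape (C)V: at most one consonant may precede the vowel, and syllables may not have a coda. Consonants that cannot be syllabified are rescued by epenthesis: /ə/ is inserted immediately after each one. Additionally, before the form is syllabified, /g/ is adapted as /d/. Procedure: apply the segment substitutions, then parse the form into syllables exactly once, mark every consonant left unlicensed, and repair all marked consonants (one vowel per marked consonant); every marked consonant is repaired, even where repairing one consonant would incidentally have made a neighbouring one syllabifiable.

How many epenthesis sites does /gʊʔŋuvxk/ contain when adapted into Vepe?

After substitution the input is /dʊʔŋuvxk/.
The unsyllabifiable consonants are /ʔ/, /v/, /x/, /k/; each receives one epenthetic vowel.

4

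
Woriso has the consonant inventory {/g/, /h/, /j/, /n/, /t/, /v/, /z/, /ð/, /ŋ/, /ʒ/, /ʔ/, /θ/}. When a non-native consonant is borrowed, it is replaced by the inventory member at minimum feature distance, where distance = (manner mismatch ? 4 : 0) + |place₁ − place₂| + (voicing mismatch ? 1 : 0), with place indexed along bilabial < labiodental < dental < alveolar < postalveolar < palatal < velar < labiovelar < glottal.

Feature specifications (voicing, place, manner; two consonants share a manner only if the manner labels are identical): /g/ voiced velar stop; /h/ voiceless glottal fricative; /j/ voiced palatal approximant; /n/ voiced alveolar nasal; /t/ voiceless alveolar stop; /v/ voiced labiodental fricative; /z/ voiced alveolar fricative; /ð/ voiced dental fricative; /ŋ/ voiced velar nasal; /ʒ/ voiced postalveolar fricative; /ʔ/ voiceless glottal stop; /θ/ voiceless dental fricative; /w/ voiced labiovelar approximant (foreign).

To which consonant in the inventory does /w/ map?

j

/j/ is closest: same manner (approximant), place distance 2 (labiovelar→palatal), same voicing; total 2. Next closest is /g/ at distance 5.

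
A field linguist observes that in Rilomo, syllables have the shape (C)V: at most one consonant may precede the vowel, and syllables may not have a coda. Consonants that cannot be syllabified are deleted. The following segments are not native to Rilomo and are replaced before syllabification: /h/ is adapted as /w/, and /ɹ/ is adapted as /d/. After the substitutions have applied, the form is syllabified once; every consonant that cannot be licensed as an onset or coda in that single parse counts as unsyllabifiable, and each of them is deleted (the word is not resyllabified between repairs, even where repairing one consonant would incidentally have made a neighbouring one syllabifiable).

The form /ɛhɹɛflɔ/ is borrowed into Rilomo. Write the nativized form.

Substitution: /h/ → /w/, /ɹ/ → /d/, giving /ɛwdɛflɔ/.
The consonants /w/, /f/ cannot be parsed into a legal (C)V syllable (no codas are permitted; onsets are limited to one consonant).
Deletion applies to /w/, /f/.

ɛdɛlɔ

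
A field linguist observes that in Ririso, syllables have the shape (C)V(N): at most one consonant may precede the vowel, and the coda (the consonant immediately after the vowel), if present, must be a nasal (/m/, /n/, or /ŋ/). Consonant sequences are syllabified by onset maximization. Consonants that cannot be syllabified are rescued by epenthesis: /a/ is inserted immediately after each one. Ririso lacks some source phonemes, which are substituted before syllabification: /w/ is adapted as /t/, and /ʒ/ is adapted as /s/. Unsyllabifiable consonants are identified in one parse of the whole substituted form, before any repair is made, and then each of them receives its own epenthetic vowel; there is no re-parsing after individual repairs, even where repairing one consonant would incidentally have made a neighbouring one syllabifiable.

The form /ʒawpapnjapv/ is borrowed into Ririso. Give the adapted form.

Substitution: /ʒ/ → /s/, /w/ → /t/, giving /satpapnjapv/.
The consonants /t/, /p/, /n/, /p/, /v/ cannot be parsed into a legal (C)V(N) syllable (only a nasal (/m/, /n/, or /ŋ/) is licensed in coda position; onsets are limited to one consonant).
Epenthesis after each stranded consonant: /t/ → /ta/, /p/ → /pa/, /n/ → /na/, /p/ → /pa/, /v/ → /va/.

satapapanajapava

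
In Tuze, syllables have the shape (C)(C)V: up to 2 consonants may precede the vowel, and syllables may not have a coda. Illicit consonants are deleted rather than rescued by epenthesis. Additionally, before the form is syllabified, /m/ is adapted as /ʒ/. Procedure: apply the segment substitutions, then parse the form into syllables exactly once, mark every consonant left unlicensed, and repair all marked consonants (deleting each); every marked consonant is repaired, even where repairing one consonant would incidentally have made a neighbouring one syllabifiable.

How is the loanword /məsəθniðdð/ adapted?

ʒəsəθni

Substitution: /m/ → /ʒ/, giving /ʒəsəθniðdð/.
Syllabifying with onset maximization leaves /ð/, /d/, /ð/ stranded (no codas are permitted; onsets may contain at most 2 consonants).
Each unlicensed consonant is deleted: /ð/, /d/, /ð/.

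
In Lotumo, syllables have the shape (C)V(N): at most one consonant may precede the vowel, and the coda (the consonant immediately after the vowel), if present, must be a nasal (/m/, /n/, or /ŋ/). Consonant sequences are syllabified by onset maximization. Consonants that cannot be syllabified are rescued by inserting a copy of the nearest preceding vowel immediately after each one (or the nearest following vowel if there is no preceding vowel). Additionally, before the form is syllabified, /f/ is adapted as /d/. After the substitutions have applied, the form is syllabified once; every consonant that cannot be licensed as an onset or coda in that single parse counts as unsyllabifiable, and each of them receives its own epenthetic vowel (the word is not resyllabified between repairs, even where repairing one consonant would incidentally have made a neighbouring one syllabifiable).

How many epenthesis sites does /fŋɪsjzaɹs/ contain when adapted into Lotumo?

After substitution the input is /dŋɪsjzaɹs/.
The unsyllabifiable consonants are /d/, /s/, /j/, /ɹ/, /s/; each receives one epenthetic vowel.

5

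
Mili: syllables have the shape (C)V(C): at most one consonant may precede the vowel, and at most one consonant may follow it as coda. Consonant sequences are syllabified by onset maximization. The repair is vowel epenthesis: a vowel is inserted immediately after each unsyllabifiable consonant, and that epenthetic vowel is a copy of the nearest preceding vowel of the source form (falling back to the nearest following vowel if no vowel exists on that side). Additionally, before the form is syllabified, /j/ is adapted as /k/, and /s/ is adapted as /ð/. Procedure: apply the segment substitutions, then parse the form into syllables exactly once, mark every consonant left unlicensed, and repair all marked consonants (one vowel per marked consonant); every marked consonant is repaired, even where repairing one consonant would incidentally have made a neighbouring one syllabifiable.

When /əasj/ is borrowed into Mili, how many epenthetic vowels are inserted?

1

After substitution the input is /əaðk/.
The unsyllabifiable consonants are /k/; each receives one epenthetic vowel.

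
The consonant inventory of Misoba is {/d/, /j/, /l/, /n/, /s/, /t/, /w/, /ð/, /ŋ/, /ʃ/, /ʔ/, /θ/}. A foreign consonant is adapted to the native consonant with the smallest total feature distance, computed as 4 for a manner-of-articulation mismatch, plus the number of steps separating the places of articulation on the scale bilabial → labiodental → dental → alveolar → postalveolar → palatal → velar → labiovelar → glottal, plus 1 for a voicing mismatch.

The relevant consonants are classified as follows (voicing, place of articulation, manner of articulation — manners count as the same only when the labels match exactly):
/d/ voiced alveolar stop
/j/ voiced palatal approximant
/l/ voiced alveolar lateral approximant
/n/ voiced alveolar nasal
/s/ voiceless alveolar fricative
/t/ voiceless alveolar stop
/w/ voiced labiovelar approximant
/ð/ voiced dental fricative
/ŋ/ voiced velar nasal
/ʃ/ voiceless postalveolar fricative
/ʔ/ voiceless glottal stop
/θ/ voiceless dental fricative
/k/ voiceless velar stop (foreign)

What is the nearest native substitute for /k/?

ʔ

/ʔ/ is closest: same manner (stop), place distance 2 (velar→glottal), same voicing; total 2. Next closest is /t/ at distance 3.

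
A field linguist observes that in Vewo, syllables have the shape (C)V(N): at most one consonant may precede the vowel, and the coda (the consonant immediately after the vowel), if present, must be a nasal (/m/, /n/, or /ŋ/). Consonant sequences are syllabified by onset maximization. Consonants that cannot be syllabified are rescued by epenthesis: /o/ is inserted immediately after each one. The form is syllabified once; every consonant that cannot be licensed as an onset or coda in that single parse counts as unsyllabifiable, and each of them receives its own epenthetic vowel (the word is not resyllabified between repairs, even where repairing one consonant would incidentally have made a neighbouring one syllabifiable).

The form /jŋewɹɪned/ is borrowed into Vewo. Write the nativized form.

The consonants /j/, /w/, /d/ cannot be parsed into a legal (C)V(N) syllable (only a nasal (/m/, /n/, or /ŋ/) is licensed in coda position; onsets are limited to one consonant).
Inserting the epenthetic vowel yields /j/ → /jo/, /w/ → /wo/, /d/ → /do/.

joŋewoɹɪnedo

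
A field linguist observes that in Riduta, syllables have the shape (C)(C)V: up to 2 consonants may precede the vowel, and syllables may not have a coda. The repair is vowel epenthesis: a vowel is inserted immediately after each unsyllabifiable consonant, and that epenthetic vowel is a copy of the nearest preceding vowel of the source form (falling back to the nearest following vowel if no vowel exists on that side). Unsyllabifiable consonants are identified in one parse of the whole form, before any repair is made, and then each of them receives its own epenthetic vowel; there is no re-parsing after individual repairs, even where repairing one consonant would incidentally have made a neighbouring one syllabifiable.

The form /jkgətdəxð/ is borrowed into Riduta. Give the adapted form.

Under (C)(C)V, the unsyllabifiable consonants are /j/, /x/, /ð/ (no codas are permitted; onsets may contain at most 2 consonants).
Epenthesis after each stranded consonant: /j/ → /jə/, /x/ → /xə/, /ð/ → /ðə/.

jəkgətdəxəðə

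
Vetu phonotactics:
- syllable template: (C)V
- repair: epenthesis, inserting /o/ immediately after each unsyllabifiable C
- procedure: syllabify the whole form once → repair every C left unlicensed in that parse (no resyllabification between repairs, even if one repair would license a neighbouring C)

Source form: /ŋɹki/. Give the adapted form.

ŋoɹoki

Syllabifying with onset maximization leaves /ŋ/, /ɹ/ stranded (no codas are permitted; onsets are limited to one consonant).
Epenthesis after each stranded consonant: /ŋ/ → /ŋo/, /ɹ/ → /ɹo/.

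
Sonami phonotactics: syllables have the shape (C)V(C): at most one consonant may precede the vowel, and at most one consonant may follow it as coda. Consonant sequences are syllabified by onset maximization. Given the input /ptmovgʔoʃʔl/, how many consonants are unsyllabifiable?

5

Under (C)V(C), the unsyllabifiable consonants are /p/, /t/, /g/, /ʔ/, /l/ (at most one coda consonant is licensed; onsets are limited to one consonant).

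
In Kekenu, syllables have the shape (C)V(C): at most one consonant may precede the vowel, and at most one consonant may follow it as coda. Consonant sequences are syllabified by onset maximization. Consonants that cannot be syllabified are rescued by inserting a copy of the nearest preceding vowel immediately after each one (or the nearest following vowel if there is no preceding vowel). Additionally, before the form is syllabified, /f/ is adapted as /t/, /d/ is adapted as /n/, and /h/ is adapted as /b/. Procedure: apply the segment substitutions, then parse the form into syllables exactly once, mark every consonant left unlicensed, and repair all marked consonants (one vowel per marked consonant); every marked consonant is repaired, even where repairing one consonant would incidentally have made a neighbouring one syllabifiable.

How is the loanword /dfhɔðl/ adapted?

nɔtɔbɔðlɔ

Substitution: /d/ → /n/, /f/ → /t/, /h/ → /b/, giving /ntbɔðl/.
Under (C)V(C), the unsyllabifiable consonants are /n/, /t/, /l/ (at most one coda consonant is licensed; onsets are limited to one consonant).
Epenthesis after each stranded consonant: /n/ → /nɔ/, /t/ → /tɔ/, /l/ → /lɔ/.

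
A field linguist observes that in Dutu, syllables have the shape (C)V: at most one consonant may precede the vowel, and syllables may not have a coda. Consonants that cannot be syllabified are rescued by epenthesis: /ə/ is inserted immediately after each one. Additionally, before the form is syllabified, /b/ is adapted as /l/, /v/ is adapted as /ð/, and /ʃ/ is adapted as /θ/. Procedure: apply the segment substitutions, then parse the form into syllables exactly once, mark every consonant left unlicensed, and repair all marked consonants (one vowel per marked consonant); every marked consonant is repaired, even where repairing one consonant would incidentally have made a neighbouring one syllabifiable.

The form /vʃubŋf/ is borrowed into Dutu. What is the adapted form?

Substitution: /v/ → /ð/, /ʃ/ → /θ/, /b/ → /l/, giving /ðθulŋf/.
The consonants /ð/, /l/, /ŋ/, /f/ cannot be parsed into a legal (C)V syllable (no codas are permitted; onsets are limited to one consonant).
Inserting the epenthetic vowel yields /ð/ → /ðə/, /l/ → /lə/, /ŋ/ → /ŋə/, /f/ → /fə/.

ðəθuləŋəfə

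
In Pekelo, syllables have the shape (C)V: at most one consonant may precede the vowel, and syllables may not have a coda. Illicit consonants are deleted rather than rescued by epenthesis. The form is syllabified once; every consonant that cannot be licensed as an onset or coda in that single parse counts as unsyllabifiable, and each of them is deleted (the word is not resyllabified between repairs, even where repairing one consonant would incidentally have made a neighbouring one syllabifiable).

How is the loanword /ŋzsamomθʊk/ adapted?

Syllabifying with onset maximization leaves /ŋ/, /z/, /m/, /k/ stranded (no codas are permitted; onsets are limited to one consonant).
Each unlicensed consonant is deleted: /ŋ/, /z/, /m/, /k/.

samoθʊ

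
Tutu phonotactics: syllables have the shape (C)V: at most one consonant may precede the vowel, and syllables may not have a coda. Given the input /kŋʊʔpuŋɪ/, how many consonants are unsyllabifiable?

2

Syllabifying with onset maximization leaves /k/, /ʔ/ stranded (no codas are permitted; onsets are limited to one consonant).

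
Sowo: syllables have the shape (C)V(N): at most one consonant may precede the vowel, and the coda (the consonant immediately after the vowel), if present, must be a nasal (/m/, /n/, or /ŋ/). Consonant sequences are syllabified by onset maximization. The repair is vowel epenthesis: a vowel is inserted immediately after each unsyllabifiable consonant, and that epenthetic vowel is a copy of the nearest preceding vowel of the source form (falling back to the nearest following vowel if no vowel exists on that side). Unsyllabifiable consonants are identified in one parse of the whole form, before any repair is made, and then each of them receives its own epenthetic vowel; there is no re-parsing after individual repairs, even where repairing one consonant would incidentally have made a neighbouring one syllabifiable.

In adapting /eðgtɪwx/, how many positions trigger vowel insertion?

The unsyllabifiable consonants are /ð/, /g/, /w/, /x/; each receives one epenthetic vowel.

4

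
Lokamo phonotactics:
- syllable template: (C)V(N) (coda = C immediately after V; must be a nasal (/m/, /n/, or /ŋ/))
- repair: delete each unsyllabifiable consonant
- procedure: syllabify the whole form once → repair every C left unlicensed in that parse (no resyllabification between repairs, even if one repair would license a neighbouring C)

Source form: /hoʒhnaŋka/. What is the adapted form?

Syllabifying with onset maximization leaves /ʒ/, /h/ stranded (only a nasal (/m/, /n/, or /ŋ/) is licensed in coda position; onsets are limited to one consonant).
Each unlicensed consonant is deleted: /ʒ/, /h/.

honaŋka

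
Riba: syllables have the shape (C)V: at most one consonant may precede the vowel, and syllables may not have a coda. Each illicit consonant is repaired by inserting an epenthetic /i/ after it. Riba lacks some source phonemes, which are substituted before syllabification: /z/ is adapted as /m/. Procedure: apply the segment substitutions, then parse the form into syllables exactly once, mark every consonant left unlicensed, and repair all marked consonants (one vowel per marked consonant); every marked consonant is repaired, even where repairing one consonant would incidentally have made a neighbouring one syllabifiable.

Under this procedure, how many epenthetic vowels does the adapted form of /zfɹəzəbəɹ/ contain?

After substitution the input is /mfɹəməbəɹ/.
The unsyllabifiable consonants are /m/, /f/, /ɹ/; each receives one epenthetic vowel.

3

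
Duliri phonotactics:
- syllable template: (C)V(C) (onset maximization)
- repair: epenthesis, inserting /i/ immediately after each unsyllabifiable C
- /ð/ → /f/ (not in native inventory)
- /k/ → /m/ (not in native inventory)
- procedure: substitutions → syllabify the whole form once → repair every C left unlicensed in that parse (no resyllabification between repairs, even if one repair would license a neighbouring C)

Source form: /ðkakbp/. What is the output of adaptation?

Substitution: /ð/ → /f/, /k/ → /m/, giving /fmambp/.
Syllabifying with onset maximization leaves /f/, /b/, /p/ stranded (at most one coda consonant is licensed; onsets are limited to one consonant).
Each unlicensed consonant becomes the onset of a new syllable: /f/ → /fi/, /b/ → /bi/, /p/ → /pi/.

fimambipi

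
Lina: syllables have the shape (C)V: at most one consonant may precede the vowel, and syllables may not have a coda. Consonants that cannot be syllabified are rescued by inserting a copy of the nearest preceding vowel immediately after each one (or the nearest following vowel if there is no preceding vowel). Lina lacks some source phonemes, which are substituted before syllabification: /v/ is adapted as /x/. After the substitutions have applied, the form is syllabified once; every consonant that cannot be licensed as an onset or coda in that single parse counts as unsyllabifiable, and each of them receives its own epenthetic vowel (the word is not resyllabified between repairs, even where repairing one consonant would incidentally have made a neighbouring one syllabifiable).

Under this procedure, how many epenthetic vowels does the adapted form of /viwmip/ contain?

2

After substitution the input is /xiwmip/.
The unsyllabifiable consonants are /w/, /p/; each receives one epenthetic vowel.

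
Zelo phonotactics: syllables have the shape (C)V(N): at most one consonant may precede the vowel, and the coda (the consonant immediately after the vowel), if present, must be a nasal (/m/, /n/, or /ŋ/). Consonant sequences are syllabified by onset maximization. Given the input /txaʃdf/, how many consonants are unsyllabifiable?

The consonants /t/, /ʃ/, /d/, /f/ cannot be parsed into a legal (C)V(N) syllable (only a nasal (/m/, /n/, or /ŋ/) is licensed in coda position; onsets are limited to one consonant).

4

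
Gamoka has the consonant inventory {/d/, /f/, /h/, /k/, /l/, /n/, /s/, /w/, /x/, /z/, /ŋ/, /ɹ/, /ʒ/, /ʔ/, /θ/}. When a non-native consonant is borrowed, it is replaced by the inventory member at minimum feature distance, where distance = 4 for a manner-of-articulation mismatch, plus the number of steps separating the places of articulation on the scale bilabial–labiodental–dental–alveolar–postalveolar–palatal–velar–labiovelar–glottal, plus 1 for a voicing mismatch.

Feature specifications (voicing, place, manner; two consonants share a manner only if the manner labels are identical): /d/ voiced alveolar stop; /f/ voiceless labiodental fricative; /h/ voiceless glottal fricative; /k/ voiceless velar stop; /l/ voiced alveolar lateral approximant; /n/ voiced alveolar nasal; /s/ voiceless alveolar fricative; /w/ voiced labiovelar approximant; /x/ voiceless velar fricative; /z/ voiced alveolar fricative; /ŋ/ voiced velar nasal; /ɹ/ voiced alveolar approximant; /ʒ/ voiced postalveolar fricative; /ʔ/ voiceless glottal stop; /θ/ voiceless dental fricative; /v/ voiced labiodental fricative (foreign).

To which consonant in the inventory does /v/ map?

f

/f/ is closest: same manner (fricative), place distance 0 (labiodental→labiodental), voicing differs (+1); total 1. Next closest is /z/ at distance 2.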